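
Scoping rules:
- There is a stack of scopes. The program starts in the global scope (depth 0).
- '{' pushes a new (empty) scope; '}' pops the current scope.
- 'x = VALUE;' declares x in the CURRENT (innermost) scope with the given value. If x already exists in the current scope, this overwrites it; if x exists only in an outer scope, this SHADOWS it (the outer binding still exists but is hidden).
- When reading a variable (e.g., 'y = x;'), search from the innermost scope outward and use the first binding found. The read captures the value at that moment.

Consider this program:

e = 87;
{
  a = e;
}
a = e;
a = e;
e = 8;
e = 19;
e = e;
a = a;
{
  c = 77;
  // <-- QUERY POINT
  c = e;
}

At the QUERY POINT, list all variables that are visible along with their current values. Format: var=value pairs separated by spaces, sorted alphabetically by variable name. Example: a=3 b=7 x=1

Step 1: declare e=87 at depth 0
Step 2: enter scope (depth=1)
Step 3: declare a=(read e)=87 at depth 1
Step 4: exit scope (depth=0)
Step 5: declare a=(read e)=87 at depth 0
Step 6: declare a=(read e)=87 at depth 0
Step 7: declare e=8 at depth 0
Step 8: declare e=19 at depth 0
Step 9: declare e=(read e)=19 at depth 0
Step 10: declare a=(read a)=87 at depth 0
Step 11: enter scope (depth=1)
Step 12: declare c=77 at depth 1
Visible at query point: a=87 c=77 e=19

Answer: a=87 c=77 e=19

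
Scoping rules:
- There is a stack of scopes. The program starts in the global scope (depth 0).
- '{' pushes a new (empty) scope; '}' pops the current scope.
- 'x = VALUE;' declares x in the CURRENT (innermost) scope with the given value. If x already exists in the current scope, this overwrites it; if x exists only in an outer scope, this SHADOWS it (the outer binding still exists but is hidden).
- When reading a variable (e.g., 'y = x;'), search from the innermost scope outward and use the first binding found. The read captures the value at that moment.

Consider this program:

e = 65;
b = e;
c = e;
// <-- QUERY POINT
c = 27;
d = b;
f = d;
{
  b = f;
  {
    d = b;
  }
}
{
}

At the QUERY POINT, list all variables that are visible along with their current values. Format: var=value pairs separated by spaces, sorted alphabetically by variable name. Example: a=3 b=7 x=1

Answer: b=65 c=65 e=65

Derivation:
Step 1: declare e=65 at depth 0
Step 2: declare b=(read e)=65 at depth 0
Step 3: declare c=(read e)=65 at depth 0
Visible at query point: b=65 c=65 e=65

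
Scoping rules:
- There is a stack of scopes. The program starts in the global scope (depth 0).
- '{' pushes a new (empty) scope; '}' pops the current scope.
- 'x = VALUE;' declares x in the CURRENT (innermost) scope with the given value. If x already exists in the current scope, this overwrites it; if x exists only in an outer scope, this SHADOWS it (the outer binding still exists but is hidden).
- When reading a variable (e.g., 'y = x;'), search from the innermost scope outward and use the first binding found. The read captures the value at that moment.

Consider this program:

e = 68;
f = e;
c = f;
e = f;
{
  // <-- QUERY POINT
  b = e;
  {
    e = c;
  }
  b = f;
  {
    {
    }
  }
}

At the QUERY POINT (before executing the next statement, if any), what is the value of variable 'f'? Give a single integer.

Answer: 68

Derivation:
Step 1: declare e=68 at depth 0
Step 2: declare f=(read e)=68 at depth 0
Step 3: declare c=(read f)=68 at depth 0
Step 4: declare e=(read f)=68 at depth 0
Step 5: enter scope (depth=1)
Visible at query point: c=68 e=68 f=68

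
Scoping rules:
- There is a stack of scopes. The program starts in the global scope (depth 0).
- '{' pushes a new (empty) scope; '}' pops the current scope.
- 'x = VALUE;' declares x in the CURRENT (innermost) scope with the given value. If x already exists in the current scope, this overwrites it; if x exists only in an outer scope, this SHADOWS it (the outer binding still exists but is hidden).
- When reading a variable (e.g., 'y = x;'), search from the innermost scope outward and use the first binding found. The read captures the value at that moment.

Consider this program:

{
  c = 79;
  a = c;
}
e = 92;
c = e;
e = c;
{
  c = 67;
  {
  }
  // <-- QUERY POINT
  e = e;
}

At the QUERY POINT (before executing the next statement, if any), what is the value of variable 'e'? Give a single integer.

Answer: 92

Derivation:
Step 1: enter scope (depth=1)
Step 2: declare c=79 at depth 1
Step 3: declare a=(read c)=79 at depth 1
Step 4: exit scope (depth=0)
Step 5: declare e=92 at depth 0
Step 6: declare c=(read e)=92 at depth 0
Step 7: declare e=(read c)=92 at depth 0
Step 8: enter scope (depth=1)
Step 9: declare c=67 at depth 1
Step 10: enter scope (depth=2)
Step 11: exit scope (depth=1)
Visible at query point: c=67 e=92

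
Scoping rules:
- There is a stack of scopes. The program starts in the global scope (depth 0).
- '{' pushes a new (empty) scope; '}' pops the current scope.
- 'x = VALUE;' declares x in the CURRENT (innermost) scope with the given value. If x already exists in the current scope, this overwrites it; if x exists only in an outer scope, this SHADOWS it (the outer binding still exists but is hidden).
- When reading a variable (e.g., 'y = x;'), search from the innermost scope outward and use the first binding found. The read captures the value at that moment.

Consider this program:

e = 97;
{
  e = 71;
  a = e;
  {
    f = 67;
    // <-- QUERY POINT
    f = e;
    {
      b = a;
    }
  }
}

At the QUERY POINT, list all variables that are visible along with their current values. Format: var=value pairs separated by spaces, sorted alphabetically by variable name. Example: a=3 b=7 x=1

Step 1: declare e=97 at depth 0
Step 2: enter scope (depth=1)
Step 3: declare e=71 at depth 1
Step 4: declare a=(read e)=71 at depth 1
Step 5: enter scope (depth=2)
Step 6: declare f=67 at depth 2
Visible at query point: a=71 e=71 f=67

Answer: a=71 e=71 f=67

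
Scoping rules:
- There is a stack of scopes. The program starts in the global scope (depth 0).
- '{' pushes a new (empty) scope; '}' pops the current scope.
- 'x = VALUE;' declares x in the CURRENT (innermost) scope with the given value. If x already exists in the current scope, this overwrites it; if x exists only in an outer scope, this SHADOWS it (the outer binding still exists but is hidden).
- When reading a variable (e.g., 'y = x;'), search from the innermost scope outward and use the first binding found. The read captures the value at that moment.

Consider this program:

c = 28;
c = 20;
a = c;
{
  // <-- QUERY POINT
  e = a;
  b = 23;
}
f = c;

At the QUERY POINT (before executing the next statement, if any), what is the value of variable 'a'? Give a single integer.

Step 1: declare c=28 at depth 0
Step 2: declare c=20 at depth 0
Step 3: declare a=(read c)=20 at depth 0
Step 4: enter scope (depth=1)
Visible at query point: a=20 c=20

Answer: 20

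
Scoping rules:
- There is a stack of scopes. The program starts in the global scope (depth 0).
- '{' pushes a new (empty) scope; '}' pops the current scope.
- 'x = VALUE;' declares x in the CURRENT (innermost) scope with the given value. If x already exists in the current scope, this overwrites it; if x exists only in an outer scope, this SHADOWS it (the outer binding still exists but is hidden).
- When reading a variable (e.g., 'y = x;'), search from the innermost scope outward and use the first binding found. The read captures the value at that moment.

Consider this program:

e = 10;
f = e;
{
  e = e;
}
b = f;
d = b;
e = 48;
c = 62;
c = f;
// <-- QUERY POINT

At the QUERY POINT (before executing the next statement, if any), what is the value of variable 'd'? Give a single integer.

Answer: 10

Derivation:
Step 1: declare e=10 at depth 0
Step 2: declare f=(read e)=10 at depth 0
Step 3: enter scope (depth=1)
Step 4: declare e=(read e)=10 at depth 1
Step 5: exit scope (depth=0)
Step 6: declare b=(read f)=10 at depth 0
Step 7: declare d=(read b)=10 at depth 0
Step 8: declare e=48 at depth 0
Step 9: declare c=62 at depth 0
Step 10: declare c=(read f)=10 at depth 0
Visible at query point: b=10 c=10 d=10 e=48 f=10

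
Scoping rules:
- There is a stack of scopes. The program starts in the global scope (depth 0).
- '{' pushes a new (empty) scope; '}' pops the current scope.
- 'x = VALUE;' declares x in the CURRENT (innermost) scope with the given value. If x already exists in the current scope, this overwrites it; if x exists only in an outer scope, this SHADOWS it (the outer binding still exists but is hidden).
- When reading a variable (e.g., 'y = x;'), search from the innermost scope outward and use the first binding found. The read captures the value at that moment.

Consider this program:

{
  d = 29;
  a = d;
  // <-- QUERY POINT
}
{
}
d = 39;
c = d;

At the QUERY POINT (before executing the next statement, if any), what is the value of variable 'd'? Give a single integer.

Answer: 29

Derivation:
Step 1: enter scope (depth=1)
Step 2: declare d=29 at depth 1
Step 3: declare a=(read d)=29 at depth 1
Visible at query point: a=29 d=29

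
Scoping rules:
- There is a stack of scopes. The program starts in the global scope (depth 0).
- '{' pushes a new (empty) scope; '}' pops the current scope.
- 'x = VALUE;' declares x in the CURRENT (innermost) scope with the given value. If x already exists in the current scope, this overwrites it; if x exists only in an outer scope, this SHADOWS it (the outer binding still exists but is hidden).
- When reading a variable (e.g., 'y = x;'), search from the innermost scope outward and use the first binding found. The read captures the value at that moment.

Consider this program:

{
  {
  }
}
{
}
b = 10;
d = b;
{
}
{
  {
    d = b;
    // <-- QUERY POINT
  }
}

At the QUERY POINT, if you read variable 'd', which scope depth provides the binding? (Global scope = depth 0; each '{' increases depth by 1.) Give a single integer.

Step 1: enter scope (depth=1)
Step 2: enter scope (depth=2)
Step 3: exit scope (depth=1)
Step 4: exit scope (depth=0)
Step 5: enter scope (depth=1)
Step 6: exit scope (depth=0)
Step 7: declare b=10 at depth 0
Step 8: declare d=(read b)=10 at depth 0
Step 9: enter scope (depth=1)
Step 10: exit scope (depth=0)
Step 11: enter scope (depth=1)
Step 12: enter scope (depth=2)
Step 13: declare d=(read b)=10 at depth 2
Visible at query point: b=10 d=10

Answer: 2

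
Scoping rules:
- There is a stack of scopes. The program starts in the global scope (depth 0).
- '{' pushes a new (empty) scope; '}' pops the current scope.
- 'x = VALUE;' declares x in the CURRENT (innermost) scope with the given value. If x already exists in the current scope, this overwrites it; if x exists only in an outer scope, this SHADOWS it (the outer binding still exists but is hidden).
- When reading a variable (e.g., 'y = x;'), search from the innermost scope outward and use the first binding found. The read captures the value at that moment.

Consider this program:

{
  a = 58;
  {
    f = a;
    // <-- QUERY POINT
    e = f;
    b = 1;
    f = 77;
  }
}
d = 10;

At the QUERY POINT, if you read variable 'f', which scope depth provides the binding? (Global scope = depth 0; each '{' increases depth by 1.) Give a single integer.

Answer: 2

Derivation:
Step 1: enter scope (depth=1)
Step 2: declare a=58 at depth 1
Step 3: enter scope (depth=2)
Step 4: declare f=(read a)=58 at depth 2
Visible at query point: a=58 f=58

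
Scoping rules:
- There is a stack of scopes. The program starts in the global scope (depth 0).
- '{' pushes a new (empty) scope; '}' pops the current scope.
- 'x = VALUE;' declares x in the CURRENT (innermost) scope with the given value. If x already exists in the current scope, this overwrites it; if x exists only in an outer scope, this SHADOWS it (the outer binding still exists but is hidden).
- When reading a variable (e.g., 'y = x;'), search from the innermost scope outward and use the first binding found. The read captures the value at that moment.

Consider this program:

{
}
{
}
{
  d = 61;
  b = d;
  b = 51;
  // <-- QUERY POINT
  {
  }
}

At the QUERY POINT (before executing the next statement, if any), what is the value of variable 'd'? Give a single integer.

Step 1: enter scope (depth=1)
Step 2: exit scope (depth=0)
Step 3: enter scope (depth=1)
Step 4: exit scope (depth=0)
Step 5: enter scope (depth=1)
Step 6: declare d=61 at depth 1
Step 7: declare b=(read d)=61 at depth 1
Step 8: declare b=51 at depth 1
Visible at query point: b=51 d=61

Answer: 61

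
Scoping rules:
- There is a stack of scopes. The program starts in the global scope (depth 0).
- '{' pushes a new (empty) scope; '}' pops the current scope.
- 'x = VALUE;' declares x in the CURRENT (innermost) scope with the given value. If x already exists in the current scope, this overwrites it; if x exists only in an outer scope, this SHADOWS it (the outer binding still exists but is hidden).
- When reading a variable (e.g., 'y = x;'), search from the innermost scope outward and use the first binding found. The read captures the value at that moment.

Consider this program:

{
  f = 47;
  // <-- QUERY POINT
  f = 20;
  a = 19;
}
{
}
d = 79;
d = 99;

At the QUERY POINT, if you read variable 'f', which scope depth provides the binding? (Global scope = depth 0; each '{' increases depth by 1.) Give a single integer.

Step 1: enter scope (depth=1)
Step 2: declare f=47 at depth 1
Visible at query point: f=47

Answer: 1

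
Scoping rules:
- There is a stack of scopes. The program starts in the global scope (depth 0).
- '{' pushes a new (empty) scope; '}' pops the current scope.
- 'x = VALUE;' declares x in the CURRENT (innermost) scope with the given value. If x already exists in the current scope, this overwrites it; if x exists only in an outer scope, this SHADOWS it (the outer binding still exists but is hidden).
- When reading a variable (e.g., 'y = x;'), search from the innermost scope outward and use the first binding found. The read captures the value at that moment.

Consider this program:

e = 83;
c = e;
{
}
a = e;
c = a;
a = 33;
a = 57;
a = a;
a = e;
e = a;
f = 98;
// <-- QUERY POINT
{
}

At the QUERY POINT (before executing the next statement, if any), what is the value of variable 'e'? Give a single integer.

Step 1: declare e=83 at depth 0
Step 2: declare c=(read e)=83 at depth 0
Step 3: enter scope (depth=1)
Step 4: exit scope (depth=0)
Step 5: declare a=(read e)=83 at depth 0
Step 6: declare c=(read a)=83 at depth 0
Step 7: declare a=33 at depth 0
Step 8: declare a=57 at depth 0
Step 9: declare a=(read a)=57 at depth 0
Step 10: declare a=(read e)=83 at depth 0
Step 11: declare e=(read a)=83 at depth 0
Step 12: declare f=98 at depth 0
Visible at query point: a=83 c=83 e=83 f=98

Answer: 83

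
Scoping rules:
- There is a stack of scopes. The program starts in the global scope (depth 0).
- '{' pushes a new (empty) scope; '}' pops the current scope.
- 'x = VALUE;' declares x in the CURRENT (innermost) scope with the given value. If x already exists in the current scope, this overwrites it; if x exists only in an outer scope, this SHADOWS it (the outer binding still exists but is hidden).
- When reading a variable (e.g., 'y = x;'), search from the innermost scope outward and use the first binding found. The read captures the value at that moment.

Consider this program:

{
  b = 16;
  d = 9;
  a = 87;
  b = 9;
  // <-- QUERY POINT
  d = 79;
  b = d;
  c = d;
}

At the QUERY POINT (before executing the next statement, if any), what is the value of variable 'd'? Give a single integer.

Step 1: enter scope (depth=1)
Step 2: declare b=16 at depth 1
Step 3: declare d=9 at depth 1
Step 4: declare a=87 at depth 1
Step 5: declare b=9 at depth 1
Visible at query point: a=87 b=9 d=9

Answer: 9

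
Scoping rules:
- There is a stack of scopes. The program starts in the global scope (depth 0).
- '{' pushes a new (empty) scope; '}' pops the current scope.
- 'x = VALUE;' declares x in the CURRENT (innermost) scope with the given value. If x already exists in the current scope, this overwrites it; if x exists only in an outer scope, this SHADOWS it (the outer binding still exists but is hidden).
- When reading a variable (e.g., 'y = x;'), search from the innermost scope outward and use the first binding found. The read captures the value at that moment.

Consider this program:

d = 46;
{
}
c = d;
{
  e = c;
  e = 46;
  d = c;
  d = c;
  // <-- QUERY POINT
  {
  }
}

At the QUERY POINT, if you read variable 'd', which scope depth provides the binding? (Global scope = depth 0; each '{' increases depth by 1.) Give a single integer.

Step 1: declare d=46 at depth 0
Step 2: enter scope (depth=1)
Step 3: exit scope (depth=0)
Step 4: declare c=(read d)=46 at depth 0
Step 5: enter scope (depth=1)
Step 6: declare e=(read c)=46 at depth 1
Step 7: declare e=46 at depth 1
Step 8: declare d=(read c)=46 at depth 1
Step 9: declare d=(read c)=46 at depth 1
Visible at query point: c=46 d=46 e=46

Answer: 1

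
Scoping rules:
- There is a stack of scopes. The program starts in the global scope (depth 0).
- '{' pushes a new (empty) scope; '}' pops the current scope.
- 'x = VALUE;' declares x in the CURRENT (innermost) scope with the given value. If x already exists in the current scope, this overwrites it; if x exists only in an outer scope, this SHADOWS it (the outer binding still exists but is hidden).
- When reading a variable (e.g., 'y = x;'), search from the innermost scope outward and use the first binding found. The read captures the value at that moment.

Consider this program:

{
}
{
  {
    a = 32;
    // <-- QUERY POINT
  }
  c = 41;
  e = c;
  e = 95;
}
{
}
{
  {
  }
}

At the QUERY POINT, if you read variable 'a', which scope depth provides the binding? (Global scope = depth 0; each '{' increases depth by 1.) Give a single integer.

Answer: 2

Derivation:
Step 1: enter scope (depth=1)
Step 2: exit scope (depth=0)
Step 3: enter scope (depth=1)
Step 4: enter scope (depth=2)
Step 5: declare a=32 at depth 2
Visible at query point: a=32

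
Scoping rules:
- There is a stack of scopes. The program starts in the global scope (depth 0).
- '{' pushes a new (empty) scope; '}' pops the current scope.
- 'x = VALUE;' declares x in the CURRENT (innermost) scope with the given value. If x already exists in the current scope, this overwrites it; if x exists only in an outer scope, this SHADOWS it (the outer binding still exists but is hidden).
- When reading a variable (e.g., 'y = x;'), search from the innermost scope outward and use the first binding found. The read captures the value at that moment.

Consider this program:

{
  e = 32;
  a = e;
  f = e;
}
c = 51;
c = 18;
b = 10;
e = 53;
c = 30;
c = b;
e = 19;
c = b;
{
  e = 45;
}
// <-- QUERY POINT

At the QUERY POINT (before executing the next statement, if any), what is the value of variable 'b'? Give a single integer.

Step 1: enter scope (depth=1)
Step 2: declare e=32 at depth 1
Step 3: declare a=(read e)=32 at depth 1
Step 4: declare f=(read e)=32 at depth 1
Step 5: exit scope (depth=0)
Step 6: declare c=51 at depth 0
Step 7: declare c=18 at depth 0
Step 8: declare b=10 at depth 0
Step 9: declare e=53 at depth 0
Step 10: declare c=30 at depth 0
Step 11: declare c=(read b)=10 at depth 0
Step 12: declare e=19 at depth 0
Step 13: declare c=(read b)=10 at depth 0
Step 14: enter scope (depth=1)
Step 15: declare e=45 at depth 1
Step 16: exit scope (depth=0)
Visible at query point: b=10 c=10 e=19

Answer: 10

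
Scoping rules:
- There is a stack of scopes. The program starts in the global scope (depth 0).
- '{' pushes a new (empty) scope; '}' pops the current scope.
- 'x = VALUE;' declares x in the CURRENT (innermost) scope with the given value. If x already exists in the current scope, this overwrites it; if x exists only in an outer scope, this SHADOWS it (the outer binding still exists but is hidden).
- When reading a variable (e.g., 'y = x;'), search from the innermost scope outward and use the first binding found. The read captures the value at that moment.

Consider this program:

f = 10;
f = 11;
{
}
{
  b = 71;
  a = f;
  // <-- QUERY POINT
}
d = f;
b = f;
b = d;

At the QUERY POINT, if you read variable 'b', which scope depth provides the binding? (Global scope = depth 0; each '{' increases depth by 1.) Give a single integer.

Answer: 1

Derivation:
Step 1: declare f=10 at depth 0
Step 2: declare f=11 at depth 0
Step 3: enter scope (depth=1)
Step 4: exit scope (depth=0)
Step 5: enter scope (depth=1)
Step 6: declare b=71 at depth 1
Step 7: declare a=(read f)=11 at depth 1
Visible at query point: a=11 b=71 f=11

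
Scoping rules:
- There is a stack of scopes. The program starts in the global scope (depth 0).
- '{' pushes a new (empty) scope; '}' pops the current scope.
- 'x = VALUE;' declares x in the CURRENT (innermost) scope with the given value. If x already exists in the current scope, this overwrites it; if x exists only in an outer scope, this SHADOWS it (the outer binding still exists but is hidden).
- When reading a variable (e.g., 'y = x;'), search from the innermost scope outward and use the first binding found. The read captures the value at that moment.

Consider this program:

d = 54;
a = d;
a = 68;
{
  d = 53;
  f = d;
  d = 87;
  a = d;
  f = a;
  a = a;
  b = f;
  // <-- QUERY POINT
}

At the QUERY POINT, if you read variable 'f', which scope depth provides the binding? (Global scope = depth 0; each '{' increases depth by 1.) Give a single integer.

Step 1: declare d=54 at depth 0
Step 2: declare a=(read d)=54 at depth 0
Step 3: declare a=68 at depth 0
Step 4: enter scope (depth=1)
Step 5: declare d=53 at depth 1
Step 6: declare f=(read d)=53 at depth 1
Step 7: declare d=87 at depth 1
Step 8: declare a=(read d)=87 at depth 1
Step 9: declare f=(read a)=87 at depth 1
Step 10: declare a=(read a)=87 at depth 1
Step 11: declare b=(read f)=87 at depth 1
Visible at query point: a=87 b=87 d=87 f=87

Answer: 1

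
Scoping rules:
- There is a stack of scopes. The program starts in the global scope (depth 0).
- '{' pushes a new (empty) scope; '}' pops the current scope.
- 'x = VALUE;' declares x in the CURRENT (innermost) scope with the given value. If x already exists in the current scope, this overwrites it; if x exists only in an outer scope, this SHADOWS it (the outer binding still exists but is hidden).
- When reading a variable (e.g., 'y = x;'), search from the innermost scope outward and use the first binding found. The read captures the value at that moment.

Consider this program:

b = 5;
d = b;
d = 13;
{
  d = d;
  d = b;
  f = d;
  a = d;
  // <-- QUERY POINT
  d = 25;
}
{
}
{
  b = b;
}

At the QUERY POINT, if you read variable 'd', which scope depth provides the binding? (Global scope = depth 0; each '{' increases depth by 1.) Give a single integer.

Step 1: declare b=5 at depth 0
Step 2: declare d=(read b)=5 at depth 0
Step 3: declare d=13 at depth 0
Step 4: enter scope (depth=1)
Step 5: declare d=(read d)=13 at depth 1
Step 6: declare d=(read b)=5 at depth 1
Step 7: declare f=(read d)=5 at depth 1
Step 8: declare a=(read d)=5 at depth 1
Visible at query point: a=5 b=5 d=5 f=5

Answer: 1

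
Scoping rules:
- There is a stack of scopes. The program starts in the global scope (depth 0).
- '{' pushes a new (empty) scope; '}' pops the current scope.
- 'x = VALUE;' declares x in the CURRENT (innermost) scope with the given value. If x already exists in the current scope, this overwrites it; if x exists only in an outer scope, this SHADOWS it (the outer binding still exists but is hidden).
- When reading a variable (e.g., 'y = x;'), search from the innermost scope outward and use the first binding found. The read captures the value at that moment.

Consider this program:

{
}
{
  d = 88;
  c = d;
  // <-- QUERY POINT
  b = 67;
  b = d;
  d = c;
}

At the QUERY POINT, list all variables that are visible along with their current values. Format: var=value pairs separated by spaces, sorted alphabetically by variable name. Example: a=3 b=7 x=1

Answer: c=88 d=88

Derivation:
Step 1: enter scope (depth=1)
Step 2: exit scope (depth=0)
Step 3: enter scope (depth=1)
Step 4: declare d=88 at depth 1
Step 5: declare c=(read d)=88 at depth 1
Visible at query point: c=88 d=88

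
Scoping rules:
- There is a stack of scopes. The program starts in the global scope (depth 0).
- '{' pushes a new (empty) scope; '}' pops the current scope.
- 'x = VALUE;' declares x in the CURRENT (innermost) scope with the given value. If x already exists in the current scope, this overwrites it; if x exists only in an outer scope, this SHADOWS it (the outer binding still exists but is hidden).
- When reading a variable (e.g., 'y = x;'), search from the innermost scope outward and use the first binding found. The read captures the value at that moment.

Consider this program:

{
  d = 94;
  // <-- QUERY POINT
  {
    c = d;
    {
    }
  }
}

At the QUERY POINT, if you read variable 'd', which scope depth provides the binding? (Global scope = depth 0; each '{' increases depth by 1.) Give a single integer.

Answer: 1

Derivation:
Step 1: enter scope (depth=1)
Step 2: declare d=94 at depth 1
Visible at query point: d=94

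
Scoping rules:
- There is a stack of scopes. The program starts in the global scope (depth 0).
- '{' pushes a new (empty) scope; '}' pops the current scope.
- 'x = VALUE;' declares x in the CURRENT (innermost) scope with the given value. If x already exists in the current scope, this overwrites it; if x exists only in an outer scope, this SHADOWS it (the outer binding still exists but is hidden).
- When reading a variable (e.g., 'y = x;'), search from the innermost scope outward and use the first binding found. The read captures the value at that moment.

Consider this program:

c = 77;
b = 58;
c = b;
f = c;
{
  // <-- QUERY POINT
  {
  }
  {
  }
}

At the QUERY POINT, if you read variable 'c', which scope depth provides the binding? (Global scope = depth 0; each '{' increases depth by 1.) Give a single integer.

Answer: 0

Derivation:
Step 1: declare c=77 at depth 0
Step 2: declare b=58 at depth 0
Step 3: declare c=(read b)=58 at depth 0
Step 4: declare f=(read c)=58 at depth 0
Step 5: enter scope (depth=1)
Visible at query point: b=58 c=58 f=58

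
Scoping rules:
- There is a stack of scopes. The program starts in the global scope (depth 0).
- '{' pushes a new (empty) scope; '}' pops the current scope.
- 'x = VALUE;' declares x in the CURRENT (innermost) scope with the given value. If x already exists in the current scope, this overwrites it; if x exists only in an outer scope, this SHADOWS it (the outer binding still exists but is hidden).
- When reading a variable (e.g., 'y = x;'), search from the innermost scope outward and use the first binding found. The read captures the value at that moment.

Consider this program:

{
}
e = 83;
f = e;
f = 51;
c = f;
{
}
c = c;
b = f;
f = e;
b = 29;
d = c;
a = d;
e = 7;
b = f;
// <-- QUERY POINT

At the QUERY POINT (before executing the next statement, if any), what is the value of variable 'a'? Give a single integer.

Step 1: enter scope (depth=1)
Step 2: exit scope (depth=0)
Step 3: declare e=83 at depth 0
Step 4: declare f=(read e)=83 at depth 0
Step 5: declare f=51 at depth 0
Step 6: declare c=(read f)=51 at depth 0
Step 7: enter scope (depth=1)
Step 8: exit scope (depth=0)
Step 9: declare c=(read c)=51 at depth 0
Step 10: declare b=(read f)=51 at depth 0
Step 11: declare f=(read e)=83 at depth 0
Step 12: declare b=29 at depth 0
Step 13: declare d=(read c)=51 at depth 0
Step 14: declare a=(read d)=51 at depth 0
Step 15: declare e=7 at depth 0
Step 16: declare b=(read f)=83 at depth 0
Visible at query point: a=51 b=83 c=51 d=51 e=7 f=83

Answer: 51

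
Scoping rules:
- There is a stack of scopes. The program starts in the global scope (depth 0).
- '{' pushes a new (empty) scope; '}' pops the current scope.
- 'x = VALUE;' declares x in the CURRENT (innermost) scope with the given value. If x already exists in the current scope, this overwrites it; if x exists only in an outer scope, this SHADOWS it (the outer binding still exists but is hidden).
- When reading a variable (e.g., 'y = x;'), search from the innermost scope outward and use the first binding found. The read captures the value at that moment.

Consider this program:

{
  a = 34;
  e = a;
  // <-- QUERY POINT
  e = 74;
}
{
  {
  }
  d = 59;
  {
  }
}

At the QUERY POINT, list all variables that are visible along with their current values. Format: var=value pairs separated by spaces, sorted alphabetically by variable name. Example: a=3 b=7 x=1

Step 1: enter scope (depth=1)
Step 2: declare a=34 at depth 1
Step 3: declare e=(read a)=34 at depth 1
Visible at query point: a=34 e=34

Answer: a=34 e=34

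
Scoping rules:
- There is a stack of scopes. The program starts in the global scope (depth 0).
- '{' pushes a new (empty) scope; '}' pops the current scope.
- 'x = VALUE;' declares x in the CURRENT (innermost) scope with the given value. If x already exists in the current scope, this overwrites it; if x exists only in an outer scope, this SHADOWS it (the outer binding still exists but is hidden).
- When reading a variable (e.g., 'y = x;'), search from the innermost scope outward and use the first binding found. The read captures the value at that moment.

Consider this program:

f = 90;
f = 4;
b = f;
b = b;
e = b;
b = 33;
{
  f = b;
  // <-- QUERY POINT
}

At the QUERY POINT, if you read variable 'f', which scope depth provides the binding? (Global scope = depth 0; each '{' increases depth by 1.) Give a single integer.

Step 1: declare f=90 at depth 0
Step 2: declare f=4 at depth 0
Step 3: declare b=(read f)=4 at depth 0
Step 4: declare b=(read b)=4 at depth 0
Step 5: declare e=(read b)=4 at depth 0
Step 6: declare b=33 at depth 0
Step 7: enter scope (depth=1)
Step 8: declare f=(read b)=33 at depth 1
Visible at query point: b=33 e=4 f=33

Answer: 1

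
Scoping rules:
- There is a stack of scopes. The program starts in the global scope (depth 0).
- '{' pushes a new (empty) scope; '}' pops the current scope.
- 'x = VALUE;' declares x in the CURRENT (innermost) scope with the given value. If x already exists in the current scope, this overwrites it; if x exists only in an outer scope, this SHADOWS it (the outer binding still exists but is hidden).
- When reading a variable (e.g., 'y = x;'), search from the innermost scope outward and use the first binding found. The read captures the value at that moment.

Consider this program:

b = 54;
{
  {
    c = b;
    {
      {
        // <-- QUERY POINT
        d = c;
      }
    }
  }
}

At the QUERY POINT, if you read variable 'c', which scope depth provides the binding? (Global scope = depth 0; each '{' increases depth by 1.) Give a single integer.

Step 1: declare b=54 at depth 0
Step 2: enter scope (depth=1)
Step 3: enter scope (depth=2)
Step 4: declare c=(read b)=54 at depth 2
Step 5: enter scope (depth=3)
Step 6: enter scope (depth=4)
Visible at query point: b=54 c=54

Answer: 2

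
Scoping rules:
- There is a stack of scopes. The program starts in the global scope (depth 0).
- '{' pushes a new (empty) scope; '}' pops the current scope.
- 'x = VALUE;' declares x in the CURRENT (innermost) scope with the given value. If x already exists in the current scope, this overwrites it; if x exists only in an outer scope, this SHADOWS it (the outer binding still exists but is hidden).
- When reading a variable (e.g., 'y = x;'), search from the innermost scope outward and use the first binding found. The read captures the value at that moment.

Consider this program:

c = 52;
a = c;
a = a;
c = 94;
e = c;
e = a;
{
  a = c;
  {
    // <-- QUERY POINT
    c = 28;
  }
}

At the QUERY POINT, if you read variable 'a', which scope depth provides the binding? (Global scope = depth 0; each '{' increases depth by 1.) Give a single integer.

Answer: 1

Derivation:
Step 1: declare c=52 at depth 0
Step 2: declare a=(read c)=52 at depth 0
Step 3: declare a=(read a)=52 at depth 0
Step 4: declare c=94 at depth 0
Step 5: declare e=(read c)=94 at depth 0
Step 6: declare e=(read a)=52 at depth 0
Step 7: enter scope (depth=1)
Step 8: declare a=(read c)=94 at depth 1
Step 9: enter scope (depth=2)
Visible at query point: a=94 c=94 e=52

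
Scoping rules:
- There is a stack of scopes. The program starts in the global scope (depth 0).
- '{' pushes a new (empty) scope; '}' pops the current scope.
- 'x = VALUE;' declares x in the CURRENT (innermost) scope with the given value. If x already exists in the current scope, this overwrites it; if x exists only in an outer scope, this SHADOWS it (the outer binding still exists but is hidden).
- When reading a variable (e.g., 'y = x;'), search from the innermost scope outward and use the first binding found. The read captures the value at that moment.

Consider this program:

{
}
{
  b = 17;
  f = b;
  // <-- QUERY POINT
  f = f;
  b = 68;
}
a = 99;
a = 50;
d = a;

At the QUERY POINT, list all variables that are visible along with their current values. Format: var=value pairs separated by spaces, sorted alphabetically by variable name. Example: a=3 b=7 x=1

Answer: b=17 f=17

Derivation:
Step 1: enter scope (depth=1)
Step 2: exit scope (depth=0)
Step 3: enter scope (depth=1)
Step 4: declare b=17 at depth 1
Step 5: declare f=(read b)=17 at depth 1
Visible at query point: b=17 f=17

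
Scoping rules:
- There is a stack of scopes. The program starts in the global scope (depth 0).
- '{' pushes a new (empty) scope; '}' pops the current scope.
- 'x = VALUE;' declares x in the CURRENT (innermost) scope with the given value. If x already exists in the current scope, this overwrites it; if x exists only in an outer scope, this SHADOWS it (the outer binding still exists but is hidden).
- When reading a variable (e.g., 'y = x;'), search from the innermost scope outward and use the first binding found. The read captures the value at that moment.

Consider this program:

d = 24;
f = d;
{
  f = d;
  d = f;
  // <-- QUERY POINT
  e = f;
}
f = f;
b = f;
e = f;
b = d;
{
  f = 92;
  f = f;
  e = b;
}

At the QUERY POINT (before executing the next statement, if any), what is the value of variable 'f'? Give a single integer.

Answer: 24

Derivation:
Step 1: declare d=24 at depth 0
Step 2: declare f=(read d)=24 at depth 0
Step 3: enter scope (depth=1)
Step 4: declare f=(read d)=24 at depth 1
Step 5: declare d=(read f)=24 at depth 1
Visible at query point: d=24 f=24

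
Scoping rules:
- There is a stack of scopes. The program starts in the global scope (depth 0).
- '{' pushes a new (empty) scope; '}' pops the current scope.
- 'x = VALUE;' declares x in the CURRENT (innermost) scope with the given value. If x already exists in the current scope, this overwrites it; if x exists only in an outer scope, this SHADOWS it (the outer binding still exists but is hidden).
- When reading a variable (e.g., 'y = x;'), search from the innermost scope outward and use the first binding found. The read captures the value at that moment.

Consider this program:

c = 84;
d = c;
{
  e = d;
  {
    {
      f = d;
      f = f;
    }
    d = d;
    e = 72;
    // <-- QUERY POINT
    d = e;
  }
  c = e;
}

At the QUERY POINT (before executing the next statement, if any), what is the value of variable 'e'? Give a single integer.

Answer: 72

Derivation:
Step 1: declare c=84 at depth 0
Step 2: declare d=(read c)=84 at depth 0
Step 3: enter scope (depth=1)
Step 4: declare e=(read d)=84 at depth 1
Step 5: enter scope (depth=2)
Step 6: enter scope (depth=3)
Step 7: declare f=(read d)=84 at depth 3
Step 8: declare f=(read f)=84 at depth 3
Step 9: exit scope (depth=2)
Step 10: declare d=(read d)=84 at depth 2
Step 11: declare e=72 at depth 2
Visible at query point: c=84 d=84 e=72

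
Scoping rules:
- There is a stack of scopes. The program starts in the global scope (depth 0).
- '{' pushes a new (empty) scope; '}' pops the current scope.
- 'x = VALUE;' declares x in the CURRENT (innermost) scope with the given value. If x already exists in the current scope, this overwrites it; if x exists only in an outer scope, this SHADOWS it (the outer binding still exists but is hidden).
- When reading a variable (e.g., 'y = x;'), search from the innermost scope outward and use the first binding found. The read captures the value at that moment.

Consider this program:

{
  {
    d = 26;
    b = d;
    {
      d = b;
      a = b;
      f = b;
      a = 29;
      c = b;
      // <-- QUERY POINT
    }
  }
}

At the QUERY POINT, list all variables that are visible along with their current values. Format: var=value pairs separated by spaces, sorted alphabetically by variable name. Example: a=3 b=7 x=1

Answer: a=29 b=26 c=26 d=26 f=26

Derivation:
Step 1: enter scope (depth=1)
Step 2: enter scope (depth=2)
Step 3: declare d=26 at depth 2
Step 4: declare b=(read d)=26 at depth 2
Step 5: enter scope (depth=3)
Step 6: declare d=(read b)=26 at depth 3
Step 7: declare a=(read b)=26 at depth 3
Step 8: declare f=(read b)=26 at depth 3
Step 9: declare a=29 at depth 3
Step 10: declare c=(read b)=26 at depth 3
Visible at query point: a=29 b=26 c=26 d=26 f=26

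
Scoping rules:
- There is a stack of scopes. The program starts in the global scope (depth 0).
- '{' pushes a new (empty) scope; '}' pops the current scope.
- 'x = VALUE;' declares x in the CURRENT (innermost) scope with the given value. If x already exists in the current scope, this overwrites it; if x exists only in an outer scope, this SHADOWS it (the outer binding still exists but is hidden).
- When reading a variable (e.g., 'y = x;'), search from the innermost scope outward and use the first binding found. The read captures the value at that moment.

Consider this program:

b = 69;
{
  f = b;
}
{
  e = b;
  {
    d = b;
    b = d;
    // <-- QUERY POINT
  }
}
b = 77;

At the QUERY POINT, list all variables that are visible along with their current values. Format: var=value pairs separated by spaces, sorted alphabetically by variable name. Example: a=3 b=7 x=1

Step 1: declare b=69 at depth 0
Step 2: enter scope (depth=1)
Step 3: declare f=(read b)=69 at depth 1
Step 4: exit scope (depth=0)
Step 5: enter scope (depth=1)
Step 6: declare e=(read b)=69 at depth 1
Step 7: enter scope (depth=2)
Step 8: declare d=(read b)=69 at depth 2
Step 9: declare b=(read d)=69 at depth 2
Visible at query point: b=69 d=69 e=69

Answer: b=69 d=69 e=69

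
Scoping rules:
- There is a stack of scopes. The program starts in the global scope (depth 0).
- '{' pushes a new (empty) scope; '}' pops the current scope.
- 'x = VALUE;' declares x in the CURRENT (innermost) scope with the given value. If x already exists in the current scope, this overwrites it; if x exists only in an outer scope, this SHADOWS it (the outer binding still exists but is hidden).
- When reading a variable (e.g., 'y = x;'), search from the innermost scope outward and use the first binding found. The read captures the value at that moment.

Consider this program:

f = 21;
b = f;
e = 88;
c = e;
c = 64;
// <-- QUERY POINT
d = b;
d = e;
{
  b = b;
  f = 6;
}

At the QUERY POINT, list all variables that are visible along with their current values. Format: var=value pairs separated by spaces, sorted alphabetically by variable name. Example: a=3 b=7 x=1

Answer: b=21 c=64 e=88 f=21

Derivation:
Step 1: declare f=21 at depth 0
Step 2: declare b=(read f)=21 at depth 0
Step 3: declare e=88 at depth 0
Step 4: declare c=(read e)=88 at depth 0
Step 5: declare c=64 at depth 0
Visible at query point: b=21 c=64 e=88 f=21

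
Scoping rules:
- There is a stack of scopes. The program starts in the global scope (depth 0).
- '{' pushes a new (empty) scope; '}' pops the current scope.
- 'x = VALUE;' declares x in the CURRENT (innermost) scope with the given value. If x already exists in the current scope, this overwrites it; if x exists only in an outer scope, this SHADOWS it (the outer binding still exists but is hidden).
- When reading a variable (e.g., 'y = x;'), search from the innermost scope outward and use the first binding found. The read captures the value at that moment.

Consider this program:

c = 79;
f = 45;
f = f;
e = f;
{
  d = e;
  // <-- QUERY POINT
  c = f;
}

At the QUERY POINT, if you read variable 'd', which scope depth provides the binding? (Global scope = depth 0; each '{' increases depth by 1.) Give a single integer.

Step 1: declare c=79 at depth 0
Step 2: declare f=45 at depth 0
Step 3: declare f=(read f)=45 at depth 0
Step 4: declare e=(read f)=45 at depth 0
Step 5: enter scope (depth=1)
Step 6: declare d=(read e)=45 at depth 1
Visible at query point: c=79 d=45 e=45 f=45

Answer: 1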